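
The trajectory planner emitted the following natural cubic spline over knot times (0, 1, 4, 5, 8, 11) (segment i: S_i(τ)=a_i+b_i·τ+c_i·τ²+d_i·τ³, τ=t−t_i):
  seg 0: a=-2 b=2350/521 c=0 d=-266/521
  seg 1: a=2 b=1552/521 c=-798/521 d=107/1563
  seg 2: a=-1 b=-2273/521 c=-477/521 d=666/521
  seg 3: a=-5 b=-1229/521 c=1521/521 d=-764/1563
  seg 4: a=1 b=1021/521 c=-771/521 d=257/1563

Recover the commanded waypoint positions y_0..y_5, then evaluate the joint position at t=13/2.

y_0 = S_0(0) = a_0 = -2
y_1 = S_1(0) = a_1 = 2
y_2 = S_2(0) = a_2 = -1
y_3 = S_3(0) = a_3 = -5
y_4 = S_4(0) = a_4 = 1
y_5 = S_4(3) = -2
t_q=13/2 is in segment 3 (τ=3/2); S_3(τ)=-7543/2084

y_0=-2 y_1=2 y_2=-1 y_3=-5 y_4=1 y_5=-2
S(13/2) = -7543/2084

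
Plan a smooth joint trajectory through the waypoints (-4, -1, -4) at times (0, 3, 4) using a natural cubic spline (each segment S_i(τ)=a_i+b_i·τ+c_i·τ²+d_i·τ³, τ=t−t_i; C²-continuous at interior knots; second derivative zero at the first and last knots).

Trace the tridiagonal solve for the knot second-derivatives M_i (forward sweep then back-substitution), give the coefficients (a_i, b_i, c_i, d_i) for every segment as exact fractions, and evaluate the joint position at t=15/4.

Δ: Δ0=1, Δ1=-3
row 1: diag=8, rhs=-24; c'=1/8, d'=-3
back: M1=-3
M: M0=0, M1=-3, M2=0
seg 0: a=-4, c=M0/2=0, d=(M1−M0)/(6·3)=-1/6, b=Δ0−h0·(2M0+M1)/6=5/2
seg 1: a=-1, c=M1/2=-3/2, d=(M2−M1)/(6·1)=1/2, b=Δ1−h1·(2M1+M2)/6=-2
t_q=15/4 → seg 1, τ=3/4; S=-1+-2·τ+-3/2·τ²+1/2·τ³=-401/128

  seg 0: a=-4 b=5/2 c=0 d=-1/6
  seg 1: a=-1 b=-2 c=-3/2 d=1/2
S(15/4) = -401/128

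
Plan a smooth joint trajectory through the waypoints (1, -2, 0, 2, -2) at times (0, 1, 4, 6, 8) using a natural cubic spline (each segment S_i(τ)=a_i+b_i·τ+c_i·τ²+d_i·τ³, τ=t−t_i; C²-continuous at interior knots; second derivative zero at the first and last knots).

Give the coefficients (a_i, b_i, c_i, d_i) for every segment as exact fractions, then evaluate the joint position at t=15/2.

  seg 0: a=1 b=-2791/804 c=0 d=379/804
  seg 1: a=-2 b=-827/402 c=379/268 d=-407/2412
  seg 2: a=0 b=1505/804 c=-7/67 d=-533/3216
  seg 3: a=2 b=-215/402 c=-589/536 d=589/3216
S(15/2) = -5631/8576

Δ: Δ0=-3, Δ1=2/3, Δ2=1, Δ3=-2
row 1: diag=8, rhs=22; c'=3/8, d'=11/4
row 2: denom=10−3·3/8=71/8; d'=(2−3·11/4)/(71/8)=-50/71
row 3: denom=8−2·16/71=536/71; d'=(-18−2·-50/71)/(536/71)=-589/268
back: M3=-589/268
back: M2=-50/71−16/71·-589/268=-14/67
back: M1=11/4−3/8·-14/67=379/134
M: M0=0, M1=379/134, M2=-14/67, M3=-589/268, M4=0
seg 0: a=1, c=M0/2=0, d=(M1−M0)/(6·1)=379/804, b=Δ0−h0·(2M0+M1)/6=-2791/804
seg 1: a=-2, c=M1/2=379/268, d=(M2−M1)/(6·3)=-407/2412, b=Δ1−h1·(2M1+M2)/6=-827/402
seg 2: a=0, c=M2/2=-7/67, d=(M3−M2)/(6·2)=-533/3216, b=Δ2−h2·(2M2+M3)/6=1505/804
seg 3: a=2, c=M3/2=-589/536, d=(M4−M3)/(6·2)=589/3216, b=Δ3−h3·(2M3+M4)/6=-215/402
t_q=15/2 → seg 3, τ=3/2; S=2+-215/402·τ+-589/536·τ²+589/3216·τ³=-5631/8576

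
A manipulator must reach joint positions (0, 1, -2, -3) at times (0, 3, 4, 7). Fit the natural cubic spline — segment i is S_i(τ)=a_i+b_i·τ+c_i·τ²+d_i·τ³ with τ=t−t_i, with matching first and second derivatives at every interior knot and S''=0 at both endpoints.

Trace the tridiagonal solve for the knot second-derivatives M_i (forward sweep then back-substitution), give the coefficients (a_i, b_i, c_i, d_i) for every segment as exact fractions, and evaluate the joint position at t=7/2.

  seg 0: a=0 b=109/63 c=0 d=-88/567
  seg 1: a=1 b=-155/63 c=-88/63 d=6/7
  seg 2: a=-2 b=-169/63 c=74/63 d=-74/567
S(7/2) = -17/36

Δ: Δ0=1/3, Δ1=-3, Δ2=-1/3
row 1: diag=8, rhs=-20; c'=1/8, d'=-5/2
row 2: denom=8−1·1/8=63/8; d'=(16−1·-5/2)/(63/8)=148/63
back: M2=148/63
back: M1=-5/2−1/8·148/63=-176/63
M: M0=0, M1=-176/63, M2=148/63, M3=0
seg 0: a=0, c=M0/2=0, d=(M1−M0)/(6·3)=-88/567, b=Δ0−h0·(2M0+M1)/6=109/63
seg 1: a=1, c=M1/2=-88/63, d=(M2−M1)/(6·1)=6/7, b=Δ1−h1·(2M1+M2)/6=-155/63
seg 2: a=-2, c=M2/2=74/63, d=(M3−M2)/(6·3)=-74/567, b=Δ2−h2·(2M2+M3)/6=-169/63
t_q=7/2 → seg 1, τ=1/2; S=1+-155/63·τ+-88/63·τ²+6/7·τ³=-17/36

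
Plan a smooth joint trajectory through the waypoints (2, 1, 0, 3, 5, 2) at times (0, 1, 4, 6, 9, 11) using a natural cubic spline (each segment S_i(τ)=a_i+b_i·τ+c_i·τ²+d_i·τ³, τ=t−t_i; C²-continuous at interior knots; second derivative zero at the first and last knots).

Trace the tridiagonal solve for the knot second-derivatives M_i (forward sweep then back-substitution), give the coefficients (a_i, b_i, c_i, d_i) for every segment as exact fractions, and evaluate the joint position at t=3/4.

Δ: Δ0=-1, Δ1=-1/3, Δ2=3/2, Δ3=2/3, Δ4=-3/2
row 1: diag=8, rhs=4; c'=3/8, d'=1/2
row 2: denom=10−3·3/8=71/8; d'=(11−3·1/2)/(71/8)=76/71
row 3: denom=10−2·16/71=678/71; d'=(-5−2·76/71)/(678/71)=-169/226
row 4: denom=10−3·71/226=2047/226; d'=(-13−3·-169/226)/(2047/226)=-2431/2047
back: M4=-2431/2047
back: M3=-169/226−71/226·-2431/2047=-767/2047
back: M2=76/71−16/71·-767/2047=2364/2047
back: M1=1/2−3/8·2364/2047=137/2047
M: M0=0, M1=137/2047, M2=2364/2047, M3=-767/2047, M4=-2431/2047, M5=0
seg 0: a=2, c=M0/2=0, d=(M1−M0)/(6·1)=137/12282, b=Δ0−h0·(2M0+M1)/6=-12419/12282
seg 1: a=1, c=M1/2=137/4094, d=(M2−M1)/(6·3)=2227/36846, b=Δ1−h1·(2M1+M2)/6=-6004/6141
seg 2: a=0, c=M2/2=1182/2047, d=(M3−M2)/(6·2)=-3131/24564, b=Δ2−h2·(2M2+M3)/6=10501/12282
seg 3: a=3, c=M3/2=-767/4094, d=(M4−M3)/(6·3)=-832/18423, b=Δ3−h3·(2M3+M4)/6=20083/12282
seg 4: a=5, c=M4/2=-2431/4094, d=(M5−M4)/(6·2)=2431/24564, b=Δ4−h4·(2M4+M5)/6=-8699/12282
t_q=3/4 → seg 0, τ=3/4; S=2+-12419/12282·τ+0·τ²+137/12282·τ³=326561/262016

  seg 0: a=2 b=-12419/12282 c=0 d=137/12282
  seg 1: a=1 b=-6004/6141 c=137/4094 d=2227/36846
  seg 2: a=0 b=10501/12282 c=1182/2047 d=-3131/24564
  seg 3: a=3 b=20083/12282 c=-767/4094 d=-832/18423
  seg 4: a=5 b=-8699/12282 c=-2431/4094 d=2431/24564
S(3/4) = 326561/262016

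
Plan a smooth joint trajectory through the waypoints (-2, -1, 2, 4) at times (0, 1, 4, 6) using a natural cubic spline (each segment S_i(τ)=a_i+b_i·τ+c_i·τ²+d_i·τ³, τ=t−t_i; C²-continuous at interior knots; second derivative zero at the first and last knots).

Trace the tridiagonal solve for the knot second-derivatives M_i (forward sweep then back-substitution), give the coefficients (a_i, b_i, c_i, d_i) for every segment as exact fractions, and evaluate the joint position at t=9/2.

  seg 0: a=-2 b=1 c=0 d=0
  seg 1: a=-1 b=1 c=0 d=0
  seg 2: a=2 b=1 c=0 d=0
S(9/2) = 5/2

Δ: Δ0=1, Δ1=1, Δ2=1
row 1: diag=8, rhs=0; c'=3/8, d'=0
row 2: denom=10−3·3/8=71/8; d'=(0−3·0)/(71/8)=0
back: M2=0
back: M1=0−3/8·0=0
M: M0=0, M1=0, M2=0, M3=0
seg 0: a=-2, c=M0/2=0, d=(M1−M0)/(6·1)=0, b=Δ0−h0·(2M0+M1)/6=1
seg 1: a=-1, c=M1/2=0, d=(M2−M1)/(6·3)=0, b=Δ1−h1·(2M1+M2)/6=1
seg 2: a=2, c=M2/2=0, d=(M3−M2)/(6·2)=0, b=Δ2−h2·(2M2+M3)/6=1
t_q=9/2 → seg 2, τ=1/2; S=2+1·τ+0·τ²+0·τ³=5/2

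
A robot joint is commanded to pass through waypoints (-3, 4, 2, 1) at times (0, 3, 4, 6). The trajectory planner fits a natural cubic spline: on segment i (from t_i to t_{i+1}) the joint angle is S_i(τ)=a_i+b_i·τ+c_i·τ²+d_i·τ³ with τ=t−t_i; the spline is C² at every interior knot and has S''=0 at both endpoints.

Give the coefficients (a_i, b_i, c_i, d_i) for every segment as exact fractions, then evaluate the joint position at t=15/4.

  seg 0: a=-3 b=1153/282 c=0 d=-55/282
  seg 1: a=4 b=-166/141 c=-165/94 d=263/282
  seg 2: a=2 b=-533/282 c=49/47 d=-49/282
S(15/4) = 15179/6016

Δ: Δ0=7/3, Δ1=-2, Δ2=-1/2
row 1: diag=8, rhs=-26; c'=1/8, d'=-13/4
row 2: denom=6−1·1/8=47/8; d'=(9−1·-13/4)/(47/8)=98/47
back: M2=98/47
back: M1=-13/4−1/8·98/47=-165/47
M: M0=0, M1=-165/47, M2=98/47, M3=0
seg 0: a=-3, c=M0/2=0, d=(M1−M0)/(6·3)=-55/282, b=Δ0−h0·(2M0+M1)/6=1153/282
seg 1: a=4, c=M1/2=-165/94, d=(M2−M1)/(6·1)=263/282, b=Δ1−h1·(2M1+M2)/6=-166/141
seg 2: a=2, c=M2/2=49/47, d=(M3−M2)/(6·2)=-49/282, b=Δ2−h2·(2M2+M3)/6=-533/282
t_q=15/4 → seg 1, τ=3/4; S=4+-166/141·τ+-165/94·τ²+263/282·τ³=15179/6016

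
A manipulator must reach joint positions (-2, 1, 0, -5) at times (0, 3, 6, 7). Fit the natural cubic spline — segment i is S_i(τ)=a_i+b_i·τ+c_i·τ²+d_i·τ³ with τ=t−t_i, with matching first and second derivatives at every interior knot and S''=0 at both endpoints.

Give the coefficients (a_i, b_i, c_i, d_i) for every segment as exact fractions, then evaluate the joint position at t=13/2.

Δ: Δ0=1, Δ1=-1/3, Δ2=-5
row 1: diag=12, rhs=-8; c'=1/4, d'=-2/3
row 2: denom=8−3·1/4=29/4; d'=(-28−3·-2/3)/(29/4)=-104/29
back: M2=-104/29
back: M1=-2/3−1/4·-104/29=20/87
M: M0=0, M1=20/87, M2=-104/29, M3=0
seg 0: a=-2, c=M0/2=0, d=(M1−M0)/(6·3)=10/783, b=Δ0−h0·(2M0+M1)/6=77/87
seg 1: a=1, c=M1/2=10/87, d=(M2−M1)/(6·3)=-166/783, b=Δ1−h1·(2M1+M2)/6=107/87
seg 2: a=0, c=M2/2=-52/29, d=(M3−M2)/(6·1)=52/87, b=Δ2−h2·(2M2+M3)/6=-331/87
t_q=13/2 → seg 2, τ=1/2; S=0+-331/87·τ+-52/29·τ²+52/87·τ³=-66/29

  seg 0: a=-2 b=77/87 c=0 d=10/783
  seg 1: a=1 b=107/87 c=10/87 d=-166/783
  seg 2: a=0 b=-331/87 c=-52/29 d=52/87
S(13/2) = -66/29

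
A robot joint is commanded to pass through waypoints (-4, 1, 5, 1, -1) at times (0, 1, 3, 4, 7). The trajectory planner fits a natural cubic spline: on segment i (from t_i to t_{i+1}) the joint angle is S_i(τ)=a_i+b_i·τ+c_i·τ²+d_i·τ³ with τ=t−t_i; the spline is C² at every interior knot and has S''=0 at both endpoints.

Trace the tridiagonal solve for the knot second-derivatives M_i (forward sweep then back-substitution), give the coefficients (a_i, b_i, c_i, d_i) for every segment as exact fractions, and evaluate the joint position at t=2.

  seg 0: a=-4 b=773/150 c=0 d=-23/150
  seg 1: a=1 b=352/75 c=-23/50 d=-133/300
  seg 2: a=5 b=-37/15 c=-78/25 d=119/75
  seg 3: a=1 b=-296/75 c=41/25 d=-41/225
S(2) = 479/100

Δ: Δ0=5, Δ1=2, Δ2=-4, Δ3=-2/3
row 1: diag=6, rhs=-18; c'=1/3, d'=-3
row 2: denom=6−2·1/3=16/3; d'=(-36−2·-3)/(16/3)=-45/8
row 3: denom=8−1·3/16=125/16; d'=(20−1·-45/8)/(125/16)=82/25
back: M3=82/25
back: M2=-45/8−3/16·82/25=-156/25
back: M1=-3−1/3·-156/25=-23/25
M: M0=0, M1=-23/25, M2=-156/25, M3=82/25, M4=0
seg 0: a=-4, c=M0/2=0, d=(M1−M0)/(6·1)=-23/150, b=Δ0−h0·(2M0+M1)/6=773/150
seg 1: a=1, c=M1/2=-23/50, d=(M2−M1)/(6·2)=-133/300, b=Δ1−h1·(2M1+M2)/6=352/75
seg 2: a=5, c=M2/2=-78/25, d=(M3−M2)/(6·1)=119/75, b=Δ2−h2·(2M2+M3)/6=-37/15
seg 3: a=1, c=M3/2=41/25, d=(M4−M3)/(6·3)=-41/225, b=Δ3−h3·(2M3+M4)/6=-296/75
t_q=2 → seg 1, τ=1; S=1+352/75·τ+-23/50·τ²+-133/300·τ³=479/100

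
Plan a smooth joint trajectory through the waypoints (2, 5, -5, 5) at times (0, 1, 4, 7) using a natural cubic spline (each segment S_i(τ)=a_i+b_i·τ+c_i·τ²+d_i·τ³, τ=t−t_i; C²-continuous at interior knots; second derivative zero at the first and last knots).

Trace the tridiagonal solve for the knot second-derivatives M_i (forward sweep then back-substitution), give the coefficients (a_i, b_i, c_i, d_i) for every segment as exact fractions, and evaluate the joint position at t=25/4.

Δ: Δ0=3, Δ1=-10/3, Δ2=10/3
row 1: diag=8, rhs=-38; c'=3/8, d'=-19/4
row 2: denom=12−3·3/8=87/8; d'=(40−3·-19/4)/(87/8)=434/87
back: M2=434/87
back: M1=-19/4−3/8·434/87=-192/29
M: M0=0, M1=-192/29, M2=434/87, M3=0
seg 0: a=2, c=M0/2=0, d=(M1−M0)/(6·1)=-32/29, b=Δ0−h0·(2M0+M1)/6=119/29
seg 1: a=5, c=M1/2=-96/29, d=(M2−M1)/(6·3)=505/783, b=Δ1−h1·(2M1+M2)/6=23/29
seg 2: a=-5, c=M2/2=217/87, d=(M3−M2)/(6·3)=-217/783, b=Δ2−h2·(2M2+M3)/6=-48/29
t_q=25/4 → seg 2, τ=9/4; S=-5+-48/29·τ+217/87·τ²+-217/783·τ³=1385/1856

  seg 0: a=2 b=119/29 c=0 d=-32/29
  seg 1: a=5 b=23/29 c=-96/29 d=505/783
  seg 2: a=-5 b=-48/29 c=217/87 d=-217/783
S(25/4) = 1385/1856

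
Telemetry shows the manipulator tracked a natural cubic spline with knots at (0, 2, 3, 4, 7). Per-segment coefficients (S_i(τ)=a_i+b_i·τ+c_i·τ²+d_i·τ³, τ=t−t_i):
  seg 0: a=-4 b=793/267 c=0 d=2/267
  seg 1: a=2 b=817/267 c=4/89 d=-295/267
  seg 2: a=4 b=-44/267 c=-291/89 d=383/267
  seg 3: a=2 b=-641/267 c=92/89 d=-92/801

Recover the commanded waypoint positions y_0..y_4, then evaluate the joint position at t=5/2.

y_0=-4 y_1=2 y_2=4 y_3=2 y_4=1
S(5/2) = 2423/712

y_0 = S_0(0) = a_0 = -4
y_1 = S_1(0) = a_1 = 2
y_2 = S_2(0) = a_2 = 4
y_3 = S_3(0) = a_3 = 2
y_4 = S_3(3) = 1
t_q=5/2 is in segment 1 (τ=1/2); S_1(τ)=2423/712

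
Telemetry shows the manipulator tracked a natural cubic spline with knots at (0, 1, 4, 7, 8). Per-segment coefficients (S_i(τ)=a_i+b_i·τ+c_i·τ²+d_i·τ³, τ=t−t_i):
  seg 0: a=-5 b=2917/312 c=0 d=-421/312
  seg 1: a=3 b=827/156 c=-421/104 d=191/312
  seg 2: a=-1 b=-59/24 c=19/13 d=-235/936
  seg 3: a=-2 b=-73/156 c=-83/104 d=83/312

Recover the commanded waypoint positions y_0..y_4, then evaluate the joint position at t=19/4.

y_0 = S_0(0) = a_0 = -5
y_1 = S_1(0) = a_1 = 3
y_2 = S_2(0) = a_2 = -1
y_3 = S_3(0) = a_3 = -2
y_4 = S_3(1) = -3
t_q=19/4 is in segment 2 (τ=3/4); S_2(τ)=-14161/6656

y_0=-5 y_1=3 y_2=-1 y_3=-2 y_4=-3
S(19/4) = -14161/6656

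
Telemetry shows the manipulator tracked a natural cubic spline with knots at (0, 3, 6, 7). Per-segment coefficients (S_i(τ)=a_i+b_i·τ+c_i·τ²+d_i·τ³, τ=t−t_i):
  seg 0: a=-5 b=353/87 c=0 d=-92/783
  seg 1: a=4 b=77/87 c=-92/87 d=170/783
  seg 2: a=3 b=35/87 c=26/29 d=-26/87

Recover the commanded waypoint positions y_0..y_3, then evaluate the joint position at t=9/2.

y_0=-5 y_1=4 y_2=3 y_3=4
S(9/2) = 427/116

y_0 = S_0(0) = a_0 = -5
y_1 = S_1(0) = a_1 = 4
y_2 = S_2(0) = a_2 = 3
y_3 = S_2(1) = 4
t_q=9/2 is in segment 1 (τ=3/2); S_1(τ)=427/116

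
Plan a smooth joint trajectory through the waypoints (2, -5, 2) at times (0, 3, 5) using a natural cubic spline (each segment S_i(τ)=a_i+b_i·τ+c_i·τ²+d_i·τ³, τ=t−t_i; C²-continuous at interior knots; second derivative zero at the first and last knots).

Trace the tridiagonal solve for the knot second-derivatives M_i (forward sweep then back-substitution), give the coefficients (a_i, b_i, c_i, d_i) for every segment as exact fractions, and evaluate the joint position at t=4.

Δ: Δ0=-7/3, Δ1=7/2
row 1: diag=10, rhs=35; c'=1/5, d'=7/2
back: M1=7/2
M: M0=0, M1=7/2, M2=0
seg 0: a=2, c=M0/2=0, d=(M1−M0)/(6·3)=7/36, b=Δ0−h0·(2M0+M1)/6=-49/12
seg 1: a=-5, c=M1/2=7/4, d=(M2−M1)/(6·2)=-7/24, b=Δ1−h1·(2M1+M2)/6=7/6
t_q=4 → seg 1, τ=1; S=-5+7/6·τ+7/4·τ²+-7/24·τ³=-19/8

  seg 0: a=2 b=-49/12 c=0 d=7/36
  seg 1: a=-5 b=7/6 c=7/4 d=-7/24
S(4) = -19/8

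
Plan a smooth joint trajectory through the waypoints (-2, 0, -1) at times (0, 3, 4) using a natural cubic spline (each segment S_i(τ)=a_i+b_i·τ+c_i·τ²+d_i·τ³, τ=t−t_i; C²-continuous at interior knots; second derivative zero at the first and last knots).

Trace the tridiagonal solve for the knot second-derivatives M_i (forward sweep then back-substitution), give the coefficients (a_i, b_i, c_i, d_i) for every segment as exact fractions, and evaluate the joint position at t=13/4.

Δ: Δ0=2/3, Δ1=-1
row 1: diag=8, rhs=-10; c'=1/8, d'=-5/4
back: M1=-5/4
M: M0=0, M1=-5/4, M2=0
seg 0: a=-2, c=M0/2=0, d=(M1−M0)/(6·3)=-5/72, b=Δ0−h0·(2M0+M1)/6=31/24
seg 1: a=0, c=M1/2=-5/8, d=(M2−M1)/(6·1)=5/24, b=Δ1−h1·(2M1+M2)/6=-7/12
t_q=13/4 → seg 1, τ=1/4; S=0+-7/12·τ+-5/8·τ²+5/24·τ³=-93/512

  seg 0: a=-2 b=31/24 c=0 d=-5/72
  seg 1: a=0 b=-7/12 c=-5/8 d=5/24
S(13/4) = -93/512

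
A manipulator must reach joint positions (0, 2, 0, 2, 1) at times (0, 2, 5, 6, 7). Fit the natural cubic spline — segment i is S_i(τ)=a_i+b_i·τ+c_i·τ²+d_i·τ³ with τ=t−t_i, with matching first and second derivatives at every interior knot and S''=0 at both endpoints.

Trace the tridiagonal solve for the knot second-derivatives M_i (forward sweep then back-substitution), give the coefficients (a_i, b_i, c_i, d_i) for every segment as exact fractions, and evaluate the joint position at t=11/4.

Δ: Δ0=1, Δ1=-2/3, Δ2=2, Δ3=-1
row 1: diag=10, rhs=-10; c'=3/10, d'=-1
row 2: denom=8−3·3/10=71/10; d'=(16−3·-1)/(71/10)=190/71
row 3: denom=4−1·10/71=274/71; d'=(-18−1·190/71)/(274/71)=-734/137
back: M3=-734/137
back: M2=190/71−10/71·-734/137=470/137
back: M1=-1−3/10·470/137=-278/137
M: M0=0, M1=-278/137, M2=470/137, M3=-734/137, M4=0
seg 0: a=0, c=M0/2=0, d=(M1−M0)/(6·2)=-139/822, b=Δ0−h0·(2M0+M1)/6=689/411
seg 1: a=2, c=M1/2=-139/137, d=(M2−M1)/(6·3)=374/1233, b=Δ1−h1·(2M1+M2)/6=-145/411
seg 2: a=0, c=M2/2=235/137, d=(M3−M2)/(6·1)=-602/411, b=Δ2−h2·(2M2+M3)/6=719/411
seg 3: a=2, c=M3/2=-367/137, d=(M4−M3)/(6·1)=367/411, b=Δ3−h3·(2M3+M4)/6=323/411
t_q=11/4 → seg 1, τ=3/4; S=2+-145/411·τ+-139/137·τ²+374/1233·τ³=5667/4384

  seg 0: a=0 b=689/411 c=0 d=-139/822
  seg 1: a=2 b=-145/411 c=-139/137 d=374/1233
  seg 2: a=0 b=719/411 c=235/137 d=-602/411
  seg 3: a=2 b=323/411 c=-367/137 d=367/411
S(11/4) = 5667/4384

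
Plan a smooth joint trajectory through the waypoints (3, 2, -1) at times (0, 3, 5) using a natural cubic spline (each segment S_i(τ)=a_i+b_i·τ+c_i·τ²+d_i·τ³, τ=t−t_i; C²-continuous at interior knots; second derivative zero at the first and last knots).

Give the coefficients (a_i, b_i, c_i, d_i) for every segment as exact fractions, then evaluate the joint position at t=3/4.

  seg 0: a=3 b=1/60 c=0 d=-7/180
  seg 1: a=2 b=-31/30 c=-7/20 d=7/120
S(3/4) = 767/256

Δ: Δ0=-1/3, Δ1=-3/2
row 1: diag=10, rhs=-7; c'=1/5, d'=-7/10
back: M1=-7/10
M: M0=0, M1=-7/10, M2=0
seg 0: a=3, c=M0/2=0, d=(M1−M0)/(6·3)=-7/180, b=Δ0−h0·(2M0+M1)/6=1/60
seg 1: a=2, c=M1/2=-7/20, d=(M2−M1)/(6·2)=7/120, b=Δ1−h1·(2M1+M2)/6=-31/30
t_q=3/4 → seg 0, τ=3/4; S=3+1/60·τ+0·τ²+-7/180·τ³=767/256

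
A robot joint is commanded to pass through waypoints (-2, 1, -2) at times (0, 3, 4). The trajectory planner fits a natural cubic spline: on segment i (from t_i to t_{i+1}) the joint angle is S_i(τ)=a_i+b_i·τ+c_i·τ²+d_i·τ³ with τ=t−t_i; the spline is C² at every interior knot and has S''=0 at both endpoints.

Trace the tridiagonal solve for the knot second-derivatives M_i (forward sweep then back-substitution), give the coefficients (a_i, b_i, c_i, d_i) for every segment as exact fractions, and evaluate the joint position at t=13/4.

  seg 0: a=-2 b=5/2 c=0 d=-1/6
  seg 1: a=1 b=-2 c=-3/2 d=1/2
S(13/4) = 53/128

Δ: Δ0=1, Δ1=-3
row 1: diag=8, rhs=-24; c'=1/8, d'=-3
back: M1=-3
M: M0=0, M1=-3, M2=0
seg 0: a=-2, c=M0/2=0, d=(M1−M0)/(6·3)=-1/6, b=Δ0−h0·(2M0+M1)/6=5/2
seg 1: a=1, c=M1/2=-3/2, d=(M2−M1)/(6·1)=1/2, b=Δ1−h1·(2M1+M2)/6=-2
t_q=13/4 → seg 1, τ=1/4; S=1+-2·τ+-3/2·τ²+1/2·τ³=53/128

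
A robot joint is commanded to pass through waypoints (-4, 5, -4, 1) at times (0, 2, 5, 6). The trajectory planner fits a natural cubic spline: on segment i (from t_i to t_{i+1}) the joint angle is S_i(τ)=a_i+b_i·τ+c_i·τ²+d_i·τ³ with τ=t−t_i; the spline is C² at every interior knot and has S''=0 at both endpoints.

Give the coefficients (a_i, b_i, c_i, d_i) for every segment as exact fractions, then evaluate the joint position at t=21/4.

  seg 0: a=-4 b=975/142 c=0 d=-42/71
  seg 1: a=5 b=-33/142 c=-252/71 d=373/426
  seg 2: a=-4 b=150/71 c=615/142 d=-205/142
S(21/4) = -29297/9088

Δ: Δ0=9/2, Δ1=-3, Δ2=5
row 1: diag=10, rhs=-45; c'=3/10, d'=-9/2
row 2: denom=8−3·3/10=71/10; d'=(48−3·-9/2)/(71/10)=615/71
back: M2=615/71
back: M1=-9/2−3/10·615/71=-504/71
M: M0=0, M1=-504/71, M2=615/71, M3=0
seg 0: a=-4, c=M0/2=0, d=(M1−M0)/(6·2)=-42/71, b=Δ0−h0·(2M0+M1)/6=975/142
seg 1: a=5, c=M1/2=-252/71, d=(M2−M1)/(6·3)=373/426, b=Δ1−h1·(2M1+M2)/6=-33/142
seg 2: a=-4, c=M2/2=615/142, d=(M3−M2)/(6·1)=-205/142, b=Δ2−h2·(2M2+M3)/6=150/71
t_q=21/4 → seg 2, τ=1/4; S=-4+150/71·τ+615/142·τ²+-205/142·τ³=-29297/9088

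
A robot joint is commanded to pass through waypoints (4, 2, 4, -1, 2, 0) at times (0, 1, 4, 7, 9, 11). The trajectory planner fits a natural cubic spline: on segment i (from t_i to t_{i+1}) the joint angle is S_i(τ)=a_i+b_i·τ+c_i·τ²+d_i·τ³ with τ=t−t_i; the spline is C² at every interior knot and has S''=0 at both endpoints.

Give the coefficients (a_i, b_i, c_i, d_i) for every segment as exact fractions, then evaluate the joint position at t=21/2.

  seg 0: a=4 b=-5039/2012 c=0 d=1015/2012
  seg 1: a=2 b=-997/1006 c=3045/2012 d=-17399/54324
  seg 2: a=4 b=-1123/2012 c=-2066/1509 d=18101/54324
  seg 3: a=-1 b=225/1006 c=3279/2012 d=-1995/4024
  seg 4: a=2 b=399/503 c=-1353/1006 d=451/2012
S(21/2) = 14813/16096

Δ: Δ0=-2, Δ1=2/3, Δ2=-5/3, Δ3=3/2, Δ4=-1
row 1: diag=8, rhs=16; c'=3/8, d'=2
row 2: denom=12−3·3/8=87/8; d'=(-14−3·2)/(87/8)=-160/87
row 3: denom=10−3·8/29=266/29; d'=(19−3·-160/87)/(266/29)=711/266
row 4: denom=8−2·29/133=1006/133; d'=(-15−2·711/266)/(1006/133)=-1353/503
back: M4=-1353/503
back: M3=711/266−29/133·-1353/503=3279/1006
back: M2=-160/87−8/29·3279/1006=-4132/1509
back: M1=2−3/8·-4132/1509=3045/1006
M: M0=0, M1=3045/1006, M2=-4132/1509, M3=3279/1006, M4=-1353/503, M5=0
seg 0: a=4, c=M0/2=0, d=(M1−M0)/(6·1)=1015/2012, b=Δ0−h0·(2M0+M1)/6=-5039/2012
seg 1: a=2, c=M1/2=3045/2012, d=(M2−M1)/(6·3)=-17399/54324, b=Δ1−h1·(2M1+M2)/6=-997/1006
seg 2: a=4, c=M2/2=-2066/1509, d=(M3−M2)/(6·3)=18101/54324, b=Δ2−h2·(2M2+M3)/6=-1123/2012
seg 3: a=-1, c=M3/2=3279/2012, d=(M4−M3)/(6·2)=-1995/4024, b=Δ3−h3·(2M3+M4)/6=225/1006
seg 4: a=2, c=M4/2=-1353/1006, d=(M5−M4)/(6·2)=451/2012, b=Δ4−h4·(2M4+M5)/6=399/503
t_q=21/2 → seg 4, τ=3/2; S=2+399/503·τ+-1353/1006·τ²+451/2012·τ³=14813/16096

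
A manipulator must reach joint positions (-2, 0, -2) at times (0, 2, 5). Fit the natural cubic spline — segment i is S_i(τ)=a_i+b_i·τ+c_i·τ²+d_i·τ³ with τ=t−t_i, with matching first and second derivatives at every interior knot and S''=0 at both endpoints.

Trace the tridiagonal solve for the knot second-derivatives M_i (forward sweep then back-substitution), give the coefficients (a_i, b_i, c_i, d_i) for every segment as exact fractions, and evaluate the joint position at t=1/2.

  seg 0: a=-2 b=4/3 c=0 d=-1/12
  seg 1: a=0 b=1/3 c=-1/2 d=1/18
S(1/2) = -43/32

Δ: Δ0=1, Δ1=-2/3
row 1: diag=10, rhs=-10; c'=3/10, d'=-1
back: M1=-1
M: M0=0, M1=-1, M2=0
seg 0: a=-2, c=M0/2=0, d=(M1−M0)/(6·2)=-1/12, b=Δ0−h0·(2M0+M1)/6=4/3
seg 1: a=0, c=M1/2=-1/2, d=(M2−M1)/(6·3)=1/18, b=Δ1−h1·(2M1+M2)/6=1/3
t_q=1/2 → seg 0, τ=1/2; S=-2+4/3·τ+0·τ²+-1/12·τ³=-43/32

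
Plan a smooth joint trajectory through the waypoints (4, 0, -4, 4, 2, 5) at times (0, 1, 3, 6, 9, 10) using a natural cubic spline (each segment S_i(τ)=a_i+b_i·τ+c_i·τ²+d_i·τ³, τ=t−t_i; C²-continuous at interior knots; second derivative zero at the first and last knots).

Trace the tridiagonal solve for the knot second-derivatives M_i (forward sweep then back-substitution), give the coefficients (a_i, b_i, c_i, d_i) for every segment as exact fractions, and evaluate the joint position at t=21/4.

Δ: Δ0=-4, Δ1=-2, Δ2=8/3, Δ3=-2/3, Δ4=3
row 1: diag=6, rhs=12; c'=1/3, d'=2
row 2: denom=10−2·1/3=28/3; d'=(28−2·2)/(28/3)=18/7
row 3: denom=12−3·9/28=309/28; d'=(-20−3·18/7)/(309/28)=-776/309
row 4: denom=8−3·28/103=740/103; d'=(22−3·-776/309)/(740/103)=1521/370
back: M4=1521/370
back: M3=-776/309−28/103·1521/370=-2014/555
back: M2=18/7−9/28·-2014/555=1383/370
back: M1=2−1/3·1383/370=279/370
M: M0=0, M1=279/370, M2=1383/370, M3=-2014/555, M4=1521/370, M5=0
seg 0: a=4, c=M0/2=0, d=(M1−M0)/(6·1)=93/740, b=Δ0−h0·(2M0+M1)/6=-3053/740
seg 1: a=0, c=M1/2=279/740, d=(M2−M1)/(6·2)=46/185, b=Δ1−h1·(2M1+M2)/6=-1387/370
seg 2: a=-4, c=M2/2=1383/740, d=(M3−M2)/(6·3)=-221/540, b=Δ2−h2·(2M2+M3)/6=55/74
seg 3: a=4, c=M3/2=-1007/555, d=(M4−M3)/(6·3)=8591/19980, b=Δ3−h3·(2M3+M4)/6=671/740
seg 4: a=2, c=M4/2=1521/740, d=(M5−M4)/(6·1)=-507/740, b=Δ4−h4·(2M4+M5)/6=603/370
t_q=21/4 → seg 2, τ=9/4; S=-4+55/74·τ+1383/740·τ²+-221/540·τ³=117073/47360

  seg 0: a=4 b=-3053/740 c=0 d=93/740
  seg 1: a=0 b=-1387/370 c=279/740 d=46/185
  seg 2: a=-4 b=55/74 c=1383/740 d=-221/540
  seg 3: a=4 b=671/740 c=-1007/555 d=8591/19980
  seg 4: a=2 b=603/370 c=1521/740 d=-507/740
S(21/4) = 117073/47360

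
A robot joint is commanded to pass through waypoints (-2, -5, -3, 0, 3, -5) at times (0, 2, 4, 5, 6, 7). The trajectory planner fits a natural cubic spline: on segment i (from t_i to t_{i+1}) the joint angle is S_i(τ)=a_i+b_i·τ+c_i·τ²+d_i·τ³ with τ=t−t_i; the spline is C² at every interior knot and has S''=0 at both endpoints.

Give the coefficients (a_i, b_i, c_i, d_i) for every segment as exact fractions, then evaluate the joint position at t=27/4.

Δ: Δ0=-3/2, Δ1=1, Δ2=3, Δ3=3, Δ4=-8
row 1: diag=8, rhs=15; c'=1/4, d'=15/8
row 2: denom=6−2·1/4=11/2; d'=(12−2·15/8)/(11/2)=3/2
row 3: denom=4−1·2/11=42/11; d'=(0−1·3/2)/(42/11)=-11/28
row 4: denom=4−1·11/42=157/42; d'=(-66−1·-11/28)/(157/42)=-5511/314
back: M4=-5511/314
back: M3=-11/28−11/42·-5511/314=660/157
back: M2=3/2−2/11·660/157=231/314
back: M1=15/8−1/4·231/314=531/314
M: M0=0, M1=531/314, M2=231/314, M3=660/157, M4=-5511/314, M5=0
seg 0: a=-2, c=M0/2=0, d=(M1−M0)/(6·2)=177/1256, b=Δ0−h0·(2M0+M1)/6=-324/157
seg 1: a=-5, c=M1/2=531/628, d=(M2−M1)/(6·2)=-25/314, b=Δ1−h1·(2M1+M2)/6=-117/314
seg 2: a=-3, c=M2/2=231/628, d=(M3−M2)/(6·1)=363/628, b=Δ2−h2·(2M2+M3)/6=645/314
seg 3: a=0, c=M3/2=330/157, d=(M4−M3)/(6·1)=-2277/628, b=Δ3−h3·(2M3+M4)/6=2841/628
seg 4: a=3, c=M4/2=-5511/628, d=(M5−M4)/(6·1)=1837/628, b=Δ4−h4·(2M4+M5)/6=-675/314
t_q=27/4 → seg 4, τ=3/4; S=3+-675/314·τ+-5511/628·τ²+1837/628·τ³=-93021/40192

  seg 0: a=-2 b=-324/157 c=0 d=177/1256
  seg 1: a=-5 b=-117/314 c=531/628 d=-25/314
  seg 2: a=-3 b=645/314 c=231/628 d=363/628
  seg 3: a=0 b=2841/628 c=330/157 d=-2277/628
  seg 4: a=3 b=-675/314 c=-5511/628 d=1837/628
S(27/4) = -93021/40192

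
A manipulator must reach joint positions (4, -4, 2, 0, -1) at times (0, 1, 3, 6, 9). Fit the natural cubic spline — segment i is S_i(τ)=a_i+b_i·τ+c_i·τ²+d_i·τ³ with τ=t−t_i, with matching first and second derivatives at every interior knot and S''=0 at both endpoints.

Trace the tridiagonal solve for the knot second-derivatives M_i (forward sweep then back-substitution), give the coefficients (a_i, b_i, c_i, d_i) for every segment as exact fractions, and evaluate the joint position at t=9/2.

Δ: Δ0=-8, Δ1=3, Δ2=-2/3, Δ3=-1/3
row 1: diag=6, rhs=66; c'=1/3, d'=11
row 2: denom=10−2·1/3=28/3; d'=(-22−2·11)/(28/3)=-33/7
row 3: denom=12−3·9/28=309/28; d'=(2−3·-33/7)/(309/28)=452/309
back: M3=452/309
back: M2=-33/7−9/28·452/309=-534/103
back: M1=11−1/3·-534/103=1311/103
M: M0=0, M1=1311/103, M2=-534/103, M3=452/309, M4=0
seg 0: a=4, c=M0/2=0, d=(M1−M0)/(6·1)=437/206, b=Δ0−h0·(2M0+M1)/6=-2085/206
seg 1: a=-4, c=M1/2=1311/206, d=(M2−M1)/(6·2)=-615/412, b=Δ1−h1·(2M1+M2)/6=-387/103
seg 2: a=2, c=M2/2=-267/103, d=(M3−M2)/(6·3)=1027/2781, b=Δ2−h2·(2M2+M3)/6=390/103
seg 3: a=0, c=M3/2=226/309, d=(M4−M3)/(6·3)=-226/2781, b=Δ3−h3·(2M3+M4)/6=-185/103
t_q=9/2 → seg 2, τ=3/2; S=2+390/103·τ+-267/103·τ²+1027/2781·τ³=2549/824

  seg 0: a=4 b=-2085/206 c=0 d=437/206
  seg 1: a=-4 b=-387/103 c=1311/206 d=-615/412
  seg 2: a=2 b=390/103 c=-267/103 d=1027/2781
  seg 3: a=0 b=-185/103 c=226/309 d=-226/2781
S(9/2) = 2549/824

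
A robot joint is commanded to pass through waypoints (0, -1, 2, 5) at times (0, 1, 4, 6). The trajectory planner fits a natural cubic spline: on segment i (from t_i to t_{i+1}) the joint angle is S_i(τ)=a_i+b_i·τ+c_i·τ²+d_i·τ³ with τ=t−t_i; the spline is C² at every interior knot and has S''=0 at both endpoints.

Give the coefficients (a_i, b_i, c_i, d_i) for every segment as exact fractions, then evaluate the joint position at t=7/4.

  seg 0: a=0 b=-179/142 c=0 d=37/142
  seg 1: a=-1 b=-34/71 c=111/142 d=-41/426
  seg 2: a=2 b=229/142 c=-6/71 d=1/71
S(7/4) = -8725/9088

Δ: Δ0=-1, Δ1=1, Δ2=3/2
row 1: diag=8, rhs=12; c'=3/8, d'=3/2
row 2: denom=10−3·3/8=71/8; d'=(3−3·3/2)/(71/8)=-12/71
back: M2=-12/71
back: M1=3/2−3/8·-12/71=111/71
M: M0=0, M1=111/71, M2=-12/71, M3=0
seg 0: a=0, c=M0/2=0, d=(M1−M0)/(6·1)=37/142, b=Δ0−h0·(2M0+M1)/6=-179/142
seg 1: a=-1, c=M1/2=111/142, d=(M2−M1)/(6·3)=-41/426, b=Δ1−h1·(2M1+M2)/6=-34/71
seg 2: a=2, c=M2/2=-6/71, d=(M3−M2)/(6·2)=1/71, b=Δ2−h2·(2M2+M3)/6=229/142
t_q=7/4 → seg 1, τ=3/4; S=-1+-34/71·τ+111/142·τ²+-41/426·τ³=-8725/9088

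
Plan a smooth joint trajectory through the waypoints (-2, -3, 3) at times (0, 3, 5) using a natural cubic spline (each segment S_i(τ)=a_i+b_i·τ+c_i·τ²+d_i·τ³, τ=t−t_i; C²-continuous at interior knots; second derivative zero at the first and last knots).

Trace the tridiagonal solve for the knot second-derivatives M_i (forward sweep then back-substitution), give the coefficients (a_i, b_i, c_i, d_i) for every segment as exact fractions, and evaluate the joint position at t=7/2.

Δ: Δ0=-1/3, Δ1=3
row 1: diag=10, rhs=20; c'=1/5, d'=2
back: M1=2
M: M0=0, M1=2, M2=0
seg 0: a=-2, c=M0/2=0, d=(M1−M0)/(6·3)=1/9, b=Δ0−h0·(2M0+M1)/6=-4/3
seg 1: a=-3, c=M1/2=1, d=(M2−M1)/(6·2)=-1/6, b=Δ1−h1·(2M1+M2)/6=5/3
t_q=7/2 → seg 1, τ=1/2; S=-3+5/3·τ+1·τ²+-1/6·τ³=-31/16

  seg 0: a=-2 b=-4/3 c=0 d=1/9
  seg 1: a=-3 b=5/3 c=1 d=-1/6
S(7/2) = -31/16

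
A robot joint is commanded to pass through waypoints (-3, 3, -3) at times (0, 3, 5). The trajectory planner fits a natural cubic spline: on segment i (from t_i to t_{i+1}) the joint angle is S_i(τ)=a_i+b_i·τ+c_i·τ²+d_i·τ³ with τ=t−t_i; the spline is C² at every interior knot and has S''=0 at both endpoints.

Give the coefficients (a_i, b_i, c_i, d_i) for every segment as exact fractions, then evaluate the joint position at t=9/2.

Δ: Δ0=2, Δ1=-3
row 1: diag=10, rhs=-30; c'=1/5, d'=-3
back: M1=-3
M: M0=0, M1=-3, M2=0
seg 0: a=-3, c=M0/2=0, d=(M1−M0)/(6·3)=-1/6, b=Δ0−h0·(2M0+M1)/6=7/2
seg 1: a=3, c=M1/2=-3/2, d=(M2−M1)/(6·2)=1/4, b=Δ1−h1·(2M1+M2)/6=-1
t_q=9/2 → seg 1, τ=3/2; S=3+-1·τ+-3/2·τ²+1/4·τ³=-33/32

  seg 0: a=-3 b=7/2 c=0 d=-1/6
  seg 1: a=3 b=-1 c=-3/2 d=1/4
S(9/2) = -33/32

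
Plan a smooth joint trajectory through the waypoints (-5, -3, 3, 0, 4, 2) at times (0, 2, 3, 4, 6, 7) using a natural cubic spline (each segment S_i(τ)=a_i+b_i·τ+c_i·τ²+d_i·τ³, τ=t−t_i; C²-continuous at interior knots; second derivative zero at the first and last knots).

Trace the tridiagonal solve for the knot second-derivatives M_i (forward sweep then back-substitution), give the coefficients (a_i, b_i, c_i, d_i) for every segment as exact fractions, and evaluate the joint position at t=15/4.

Δ: Δ0=1, Δ1=6, Δ2=-3, Δ3=2, Δ4=-2
row 1: diag=6, rhs=30; c'=1/6, d'=5
row 2: denom=4−1·1/6=23/6; d'=(-54−1·5)/(23/6)=-354/23
row 3: denom=6−1·6/23=132/23; d'=(30−1·-354/23)/(132/23)=87/11
row 4: denom=6−2·23/66=175/33; d'=(-24−2·87/11)/(175/33)=-1314/175
back: M4=-1314/175
back: M3=87/11−23/66·-1314/175=1842/175
back: M2=-354/23−6/23·1842/175=-3174/175
back: M1=5−1/6·-3174/175=1404/175
M: M0=0, M1=1404/175, M2=-3174/175, M3=1842/175, M4=-1314/175, M5=0
seg 0: a=-5, c=M0/2=0, d=(M1−M0)/(6·2)=117/175, b=Δ0−h0·(2M0+M1)/6=-293/175
seg 1: a=-3, c=M1/2=702/175, d=(M2−M1)/(6·1)=-109/25, b=Δ1−h1·(2M1+M2)/6=1111/175
seg 2: a=3, c=M2/2=-1587/175, d=(M3−M2)/(6·1)=836/175, b=Δ2−h2·(2M2+M3)/6=226/175
seg 3: a=0, c=M3/2=921/175, d=(M4−M3)/(6·2)=-263/175, b=Δ3−h3·(2M3+M4)/6=-88/35
seg 4: a=4, c=M4/2=-657/175, d=(M5−M4)/(6·1)=219/175, b=Δ4−h4·(2M4+M5)/6=88/175
t_q=15/4 → seg 2, τ=3/4; S=3+226/175·τ+-1587/175·τ²+836/175·τ³=309/350

  seg 0: a=-5 b=-293/175 c=0 d=117/175
  seg 1: a=-3 b=1111/175 c=702/175 d=-109/25
  seg 2: a=3 b=226/175 c=-1587/175 d=836/175
  seg 3: a=0 b=-88/35 c=921/175 d=-263/175
  seg 4: a=4 b=88/175 c=-657/175 d=219/175
S(15/4) = 309/350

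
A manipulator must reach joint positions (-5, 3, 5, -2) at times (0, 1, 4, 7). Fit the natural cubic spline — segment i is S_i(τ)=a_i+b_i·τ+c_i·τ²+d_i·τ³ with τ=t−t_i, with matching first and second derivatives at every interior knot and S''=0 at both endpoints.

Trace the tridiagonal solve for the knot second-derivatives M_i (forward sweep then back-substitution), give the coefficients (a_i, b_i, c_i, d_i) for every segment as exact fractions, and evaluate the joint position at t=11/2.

  seg 0: a=-5 b=775/87 c=0 d=-79/87
  seg 1: a=3 b=538/87 c=-79/29 d=77/261
  seg 2: a=5 b=-191/87 c=-2/29 d=2/261
S(11/2) = 183/116

Δ: Δ0=8, Δ1=2/3, Δ2=-7/3
row 1: diag=8, rhs=-44; c'=3/8, d'=-11/2
row 2: denom=12−3·3/8=87/8; d'=(-18−3·-11/2)/(87/8)=-4/29
back: M2=-4/29
back: M1=-11/2−3/8·-4/29=-158/29
M: M0=0, M1=-158/29, M2=-4/29, M3=0
seg 0: a=-5, c=M0/2=0, d=(M1−M0)/(6·1)=-79/87, b=Δ0−h0·(2M0+M1)/6=775/87
seg 1: a=3, c=M1/2=-79/29, d=(M2−M1)/(6·3)=77/261, b=Δ1−h1·(2M1+M2)/6=538/87
seg 2: a=5, c=M2/2=-2/29, d=(M3−M2)/(6·3)=2/261, b=Δ2−h2·(2M2+M3)/6=-191/87
t_q=11/2 → seg 2, τ=3/2; S=5+-191/87·τ+-2/29·τ²+2/261·τ³=183/116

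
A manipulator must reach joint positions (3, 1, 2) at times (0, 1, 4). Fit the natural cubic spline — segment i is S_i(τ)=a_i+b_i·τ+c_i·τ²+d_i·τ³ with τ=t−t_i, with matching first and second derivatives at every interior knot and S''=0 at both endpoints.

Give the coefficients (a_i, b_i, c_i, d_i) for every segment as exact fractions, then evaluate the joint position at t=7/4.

Δ: Δ0=-2, Δ1=1/3
row 1: diag=8, rhs=14; c'=3/8, d'=7/4
back: M1=7/4
M: M0=0, M1=7/4, M2=0
seg 0: a=3, c=M0/2=0, d=(M1−M0)/(6·1)=7/24, b=Δ0−h0·(2M0+M1)/6=-55/24
seg 1: a=1, c=M1/2=7/8, d=(M2−M1)/(6·3)=-7/72, b=Δ1−h1·(2M1+M2)/6=-17/12
t_q=7/4 → seg 1, τ=3/4; S=1+-17/12·τ+7/8·τ²+-7/72·τ³=199/512

  seg 0: a=3 b=-55/24 c=0 d=7/24
  seg 1: a=1 b=-17/12 c=7/8 d=-7/72
S(7/4) = 199/512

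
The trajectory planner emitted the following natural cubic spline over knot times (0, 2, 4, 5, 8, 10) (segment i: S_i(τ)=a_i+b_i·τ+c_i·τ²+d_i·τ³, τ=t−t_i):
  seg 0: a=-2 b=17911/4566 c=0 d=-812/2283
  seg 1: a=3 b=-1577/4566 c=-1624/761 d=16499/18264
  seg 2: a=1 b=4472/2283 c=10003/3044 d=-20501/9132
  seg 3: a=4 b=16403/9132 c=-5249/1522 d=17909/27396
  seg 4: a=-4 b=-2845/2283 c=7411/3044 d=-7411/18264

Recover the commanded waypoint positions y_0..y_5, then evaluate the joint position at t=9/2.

y_0 = S_0(0) = a_0 = -2
y_1 = S_1(0) = a_1 = 3
y_2 = S_2(0) = a_2 = 1
y_3 = S_3(0) = a_3 = 4
y_4 = S_4(0) = a_4 = -4
y_5 = S_4(2) = 0
t_q=9/2 is in segment 2 (τ=1/2); S_2(τ)=61375/24352

y_0=-2 y_1=3 y_2=1 y_3=4 y_4=-4 y_5=0
S(9/2) = 61375/24352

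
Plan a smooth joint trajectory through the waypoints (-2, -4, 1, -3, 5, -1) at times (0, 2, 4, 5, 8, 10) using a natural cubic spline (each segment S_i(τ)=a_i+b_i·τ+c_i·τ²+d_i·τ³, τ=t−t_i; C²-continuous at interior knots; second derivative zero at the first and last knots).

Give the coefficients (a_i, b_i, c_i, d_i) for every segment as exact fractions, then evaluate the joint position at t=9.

Δ: Δ0=-1, Δ1=5/2, Δ2=-4, Δ3=8/3, Δ4=-3
row 1: diag=8, rhs=21; c'=1/4, d'=21/8
row 2: denom=6−2·1/4=11/2; d'=(-39−2·21/8)/(11/2)=-177/22
row 3: denom=8−1·2/11=86/11; d'=(40−1·-177/22)/(86/11)=1057/172
row 4: denom=10−3·33/86=761/86; d'=(-34−3·1057/172)/(761/86)=-9019/1522
back: M4=-9019/1522
back: M3=1057/172−33/86·-9019/1522=6407/761
back: M2=-177/22−2/11·6407/761=-14575/1522
back: M1=21/8−1/4·-14575/1522=7639/1522
M: M0=0, M1=7639/1522, M2=-14575/1522, M3=6407/761, M4=-9019/1522, M5=0
seg 0: a=-2, c=M0/2=0, d=(M1−M0)/(6·2)=7639/18264, b=Δ0−h0·(2M0+M1)/6=-12205/4566
seg 1: a=-4, c=M1/2=7639/3044, d=(M2−M1)/(6·2)=-11107/9132, b=Δ1−h1·(2M1+M2)/6=5356/2283
seg 2: a=1, c=M2/2=-14575/3044, d=(M3−M2)/(6·1)=27389/9132, b=Δ2−h2·(2M2+M3)/6=-5048/2283
seg 3: a=-3, c=M3/2=6407/1522, d=(M4−M3)/(6·3)=-21833/27396, b=Δ3−h3·(2M3+M4)/6=-25475/9132
seg 4: a=5, c=M4/2=-9019/3044, d=(M5−M4)/(6·2)=9019/18264, b=Δ4−h4·(2M4+M5)/6=2170/2283
t_q=9 → seg 4, τ=1; S=5+2170/2283·τ+-9019/3044·τ²+9019/18264·τ³=21195/6088

  seg 0: a=-2 b=-12205/4566 c=0 d=7639/18264
  seg 1: a=-4 b=5356/2283 c=7639/3044 d=-11107/9132
  seg 2: a=1 b=-5048/2283 c=-14575/3044 d=27389/9132
  seg 3: a=-3 b=-25475/9132 c=6407/1522 d=-21833/27396
  seg 4: a=5 b=2170/2283 c=-9019/3044 d=9019/18264
S(9) = 21195/6088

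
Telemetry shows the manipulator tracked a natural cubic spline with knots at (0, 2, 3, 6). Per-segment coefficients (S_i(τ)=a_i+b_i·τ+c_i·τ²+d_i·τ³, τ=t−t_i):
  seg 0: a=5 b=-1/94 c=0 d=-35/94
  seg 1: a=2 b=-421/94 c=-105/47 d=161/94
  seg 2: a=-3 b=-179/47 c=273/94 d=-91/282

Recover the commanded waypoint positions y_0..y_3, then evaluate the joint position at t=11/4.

y_0 = S_0(0) = a_0 = 5
y_1 = S_1(0) = a_1 = 2
y_2 = S_2(0) = a_2 = -3
y_3 = S_2(3) = 3
t_q=11/4 is in segment 1 (τ=3/4); S_1(τ)=-11389/6016

y_0=5 y_1=2 y_2=-3 y_3=3
S(11/4) = -11389/6016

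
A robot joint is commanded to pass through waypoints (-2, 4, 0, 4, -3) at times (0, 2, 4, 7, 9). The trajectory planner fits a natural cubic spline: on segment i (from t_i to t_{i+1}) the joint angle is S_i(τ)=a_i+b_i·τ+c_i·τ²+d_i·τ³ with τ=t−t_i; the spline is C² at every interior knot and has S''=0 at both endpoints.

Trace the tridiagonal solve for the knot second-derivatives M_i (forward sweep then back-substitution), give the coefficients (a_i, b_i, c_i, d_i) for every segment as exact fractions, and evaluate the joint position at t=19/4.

  seg 0: a=-2 b=1187/258 c=0 d=-413/1032
  seg 1: a=4 b=-26/129 c=-413/172 d=775/1032
  seg 2: a=0 b=-205/258 c=181/86 d=-20/43
  seg 3: a=4 b=-187/258 c=-179/86 d=179/516
S(19/4) = 539/1376

Δ: Δ0=3, Δ1=-2, Δ2=4/3, Δ3=-7/2
row 1: diag=8, rhs=-30; c'=1/4, d'=-15/4
row 2: denom=10−2·1/4=19/2; d'=(20−2·-15/4)/(19/2)=55/19
row 3: denom=10−3·6/19=172/19; d'=(-29−3·55/19)/(172/19)=-179/43
back: M3=-179/43
back: M2=55/19−6/19·-179/43=181/43
back: M1=-15/4−1/4·181/43=-413/86
M: M0=0, M1=-413/86, M2=181/43, M3=-179/43, M4=0
seg 0: a=-2, c=M0/2=0, d=(M1−M0)/(6·2)=-413/1032, b=Δ0−h0·(2M0+M1)/6=1187/258
seg 1: a=4, c=M1/2=-413/172, d=(M2−M1)/(6·2)=775/1032, b=Δ1−h1·(2M1+M2)/6=-26/129
seg 2: a=0, c=M2/2=181/86, d=(M3−M2)/(6·3)=-20/43, b=Δ2−h2·(2M2+M3)/6=-205/258
seg 3: a=4, c=M3/2=-179/86, d=(M4−M3)/(6·2)=179/516, b=Δ3−h3·(2M3+M4)/6=-187/258
t_q=19/4 → seg 2, τ=3/4; S=0+-205/258·τ+181/86·τ²+-20/43·τ³=539/1376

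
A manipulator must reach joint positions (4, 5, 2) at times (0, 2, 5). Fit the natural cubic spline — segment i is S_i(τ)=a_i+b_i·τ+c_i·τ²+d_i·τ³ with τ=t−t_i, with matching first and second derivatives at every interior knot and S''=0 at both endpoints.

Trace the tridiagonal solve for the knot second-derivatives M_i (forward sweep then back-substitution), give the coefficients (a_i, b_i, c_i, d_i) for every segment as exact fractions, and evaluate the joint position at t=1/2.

  seg 0: a=4 b=4/5 c=0 d=-3/40
  seg 1: a=5 b=-1/10 c=-9/20 d=1/20
S(1/2) = 281/64

Δ: Δ0=1/2, Δ1=-1
row 1: diag=10, rhs=-9; c'=3/10, d'=-9/10
back: M1=-9/10
M: M0=0, M1=-9/10, M2=0
seg 0: a=4, c=M0/2=0, d=(M1−M0)/(6·2)=-3/40, b=Δ0−h0·(2M0+M1)/6=4/5
seg 1: a=5, c=M1/2=-9/20, d=(M2−M1)/(6·3)=1/20, b=Δ1−h1·(2M1+M2)/6=-1/10
t_q=1/2 → seg 0, τ=1/2; S=4+4/5·τ+0·τ²+-3/40·τ³=281/64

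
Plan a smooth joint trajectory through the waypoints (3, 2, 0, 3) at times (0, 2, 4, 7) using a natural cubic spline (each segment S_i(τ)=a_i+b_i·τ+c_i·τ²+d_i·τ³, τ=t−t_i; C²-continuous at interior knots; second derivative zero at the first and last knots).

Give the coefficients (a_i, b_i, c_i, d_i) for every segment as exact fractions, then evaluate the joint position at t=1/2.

Δ: Δ0=-1/2, Δ1=-1, Δ2=1
row 1: diag=8, rhs=-3; c'=1/4, d'=-3/8
row 2: denom=10−2·1/4=19/2; d'=(12−2·-3/8)/(19/2)=51/38
back: M2=51/38
back: M1=-3/8−1/4·51/38=-27/38
M: M0=0, M1=-27/38, M2=51/38, M3=0
seg 0: a=3, c=M0/2=0, d=(M1−M0)/(6·2)=-9/152, b=Δ0−h0·(2M0+M1)/6=-5/19
seg 1: a=2, c=M1/2=-27/76, d=(M2−M1)/(6·2)=13/76, b=Δ1−h1·(2M1+M2)/6=-37/38
seg 2: a=0, c=M2/2=51/76, d=(M3−M2)/(6·3)=-17/228, b=Δ2−h2·(2M2+M3)/6=-13/38
t_q=1/2 → seg 0, τ=1/2; S=3+-5/19·τ+0·τ²+-9/152·τ³=3479/1216

  seg 0: a=3 b=-5/19 c=0 d=-9/152
  seg 1: a=2 b=-37/38 c=-27/76 d=13/76
  seg 2: a=0 b=-13/38 c=51/76 d=-17/228
S(1/2) = 3479/1216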